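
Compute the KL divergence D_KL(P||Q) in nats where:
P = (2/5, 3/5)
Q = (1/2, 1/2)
0.0201 nats

KL divergence: D_KL(P||Q) = Σ p(x) log(p(x)/q(x))

Computing term by term:
  x=0: 2/5 × log_e[(2/5)/(1/2)] = 2/5 × -0.2231 = -0.0893
  x=1: 3/5 × log_e[(3/5)/(1/2)] = 3/5 × 0.1823 = 0.1094

D_KL(P||Q) = 0.0201 nats

Note: KL divergence is always non-negative and equals 0 iff P = Q.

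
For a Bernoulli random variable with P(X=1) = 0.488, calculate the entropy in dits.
0.3009 dits

The binary entropy function is:
H(p) = -p log(p) - (1-p) log(1-p)

H(0.488) = -0.488 × log_10(0.488) - 0.512 × log_10(0.512)
H(0.488) = 0.3009 dits

Note: Binary entropy is maximized at p=0.5 (H=1 bit) and minimized at p=0 or p=1 (H=0).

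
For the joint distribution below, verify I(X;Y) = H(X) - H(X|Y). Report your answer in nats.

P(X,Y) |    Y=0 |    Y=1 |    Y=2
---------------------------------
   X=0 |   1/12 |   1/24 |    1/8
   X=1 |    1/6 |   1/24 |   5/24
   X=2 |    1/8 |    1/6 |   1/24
I(X;Y) = 0.1115 nats

Mutual information has multiple equivalent forms:
- I(X;Y) = H(X) - H(X|Y)
- I(X;Y) = H(Y) - H(Y|X)
- I(X;Y) = H(X) + H(Y) - H(X,Y)

Computing all quantities:
H(X) = 1.0776, H(Y) = 1.0822, H(X,Y) = 2.0482
H(X|Y) = 0.9660, H(Y|X) = 0.9707

Verification:
H(X) - H(X|Y) = 1.0776 - 0.9660 = 0.1115
H(Y) - H(Y|X) = 1.0822 - 0.9707 = 0.1115
H(X) + H(Y) - H(X,Y) = 1.0776 + 1.0822 - 2.0482 = 0.1115

All forms give I(X;Y) = 0.1115 nats. ✓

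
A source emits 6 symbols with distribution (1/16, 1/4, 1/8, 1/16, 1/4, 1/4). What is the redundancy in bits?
0.2100 bits

Redundancy measures how far a source is from maximum entropy:
R = H_max - H(X)

Maximum entropy for 6 symbols: H_max = log_2(6) = 2.5850 bits
Actual entropy: H(X) = 2.3750 bits
Redundancy: R = 2.5850 - 2.3750 = 0.2100 bits

This redundancy represents potential for compression: the source could be compressed by 0.2100 bits per symbol.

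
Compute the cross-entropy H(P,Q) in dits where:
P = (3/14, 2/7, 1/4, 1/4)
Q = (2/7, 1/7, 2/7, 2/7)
0.6301 dits

Cross-entropy: H(P,Q) = -Σ p(x) log q(x)

Alternatively: H(P,Q) = H(P) + D_KL(P||Q)
H(P) = 0.5998 dits
D_KL(P||Q) = 0.0302 dits

H(P,Q) = 0.5998 + 0.0302 = 0.6301 dits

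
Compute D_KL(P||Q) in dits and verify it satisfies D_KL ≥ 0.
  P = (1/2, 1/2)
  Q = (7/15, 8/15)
0.0010 dits

KL divergence satisfies the Gibbs inequality: D_KL(P||Q) ≥ 0 for all distributions P, Q.

D_KL(P||Q) = Σ p(x) log(p(x)/q(x))
Term by term:
  x=0: 1/2 × log_10[(1/2)/(7/15)] = 0.0150
  x=1: 1/2 × log_10[(1/2)/(8/15)] = -0.0140
D_KL(P||Q) = 0.0010 dits

D_KL(P||Q) = 0.0010 ≥ 0 ✓

This non-negativity is a fundamental property: relative entropy cannot be negative because it measures how different Q is from P.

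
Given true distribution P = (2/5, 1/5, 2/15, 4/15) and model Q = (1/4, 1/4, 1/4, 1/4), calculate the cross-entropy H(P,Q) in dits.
0.6021 dits

Cross-entropy: H(P,Q) = -Σ p(x) log q(x)

Alternatively: H(P,Q) = H(P) + D_KL(P||Q)
H(P) = 0.5687 dits
D_KL(P||Q) = 0.0333 dits

H(P,Q) = 0.5687 + 0.0333 = 0.6021 dits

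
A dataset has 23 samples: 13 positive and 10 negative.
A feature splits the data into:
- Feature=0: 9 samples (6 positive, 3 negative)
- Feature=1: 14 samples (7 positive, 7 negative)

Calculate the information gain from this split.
0.0197 bits

Information Gain = H(Y) - H(Y|Feature)

Before split:
P(positive) = 13/23 = 0.5652
H(Y) = 0.9877 bits

After split:
Feature=0: H = 0.9183 bits (weight = 9/23)
Feature=1: H = 1.0000 bits (weight = 14/23)
H(Y|Feature) = (9/23)×0.9183 + (14/23)×1.0000 = 0.9680 bits

Information Gain = 0.9877 - 0.9680 = 0.0197 bits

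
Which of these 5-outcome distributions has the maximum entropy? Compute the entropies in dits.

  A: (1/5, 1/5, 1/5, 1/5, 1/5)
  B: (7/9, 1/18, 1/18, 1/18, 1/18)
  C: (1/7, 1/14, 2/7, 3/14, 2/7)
A

For a discrete distribution over n outcomes, entropy is maximized by the uniform distribution.

Computing entropies:
H(A) = 0.6990 dits
H(B) = 0.3638 dits
H(C) = 0.6568 dits

The uniform distribution (where all probabilities equal 1/5) achieves the maximum entropy of log_10(5) = 0.6990 dits.

Distribution A has the highest entropy.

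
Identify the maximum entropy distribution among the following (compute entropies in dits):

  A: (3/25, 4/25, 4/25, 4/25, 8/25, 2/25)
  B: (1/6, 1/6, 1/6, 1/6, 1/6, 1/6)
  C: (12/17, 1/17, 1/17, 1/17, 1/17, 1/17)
B

For a discrete distribution over n outcomes, entropy is maximized by the uniform distribution.

Computing entropies:
H(A) = 0.7386 dits
H(B) = 0.7782 dits
H(C) = 0.4687 dits

The uniform distribution (where all probabilities equal 1/6) achieves the maximum entropy of log_10(6) = 0.7782 dits.

Distribution B has the highest entropy.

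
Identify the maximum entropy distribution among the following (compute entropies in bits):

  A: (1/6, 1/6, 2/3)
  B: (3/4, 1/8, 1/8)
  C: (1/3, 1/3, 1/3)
C

For a discrete distribution over n outcomes, entropy is maximized by the uniform distribution.

Computing entropies:
H(A) = 1.2516 bits
H(B) = 1.0613 bits
H(C) = 1.5850 bits

The uniform distribution (where all probabilities equal 1/3) achieves the maximum entropy of log_2(3) = 1.5850 bits.

Distribution C has the highest entropy.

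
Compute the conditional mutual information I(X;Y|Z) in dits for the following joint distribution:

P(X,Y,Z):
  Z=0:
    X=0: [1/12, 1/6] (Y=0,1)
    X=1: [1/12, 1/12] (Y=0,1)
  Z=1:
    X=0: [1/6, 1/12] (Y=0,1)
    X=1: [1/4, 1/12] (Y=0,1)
0.0036 dits

Conditional mutual information: I(X;Y|Z) = H(X|Z) + H(Y|Z) - H(X,Y|Z)

H(Z) = 0.2950
H(X,Z) = 0.5898 → H(X|Z) = 0.2948
H(Y,Z) = 0.5683 → H(Y|Z) = 0.2734
H(X,Y,Z) = 0.8596 → H(X,Y|Z) = 0.5646

I(X;Y|Z) = 0.2948 + 0.2734 - 0.5646 = 0.0036 dits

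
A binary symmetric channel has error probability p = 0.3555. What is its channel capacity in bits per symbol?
0.0611 bits

For a binary symmetric channel (BSC) with error probability p:
Capacity C = 1 - H(p) bits per symbol

where H(p) = -p log₂(p) - (1-p) log₂(1-p) is the binary entropy function.

H(0.3555) = 0.9389 bits
C = 1 - 0.9389 = 0.0611 bits per symbol

This means we can reliably transmit up to 0.0611 bits of information per channel use.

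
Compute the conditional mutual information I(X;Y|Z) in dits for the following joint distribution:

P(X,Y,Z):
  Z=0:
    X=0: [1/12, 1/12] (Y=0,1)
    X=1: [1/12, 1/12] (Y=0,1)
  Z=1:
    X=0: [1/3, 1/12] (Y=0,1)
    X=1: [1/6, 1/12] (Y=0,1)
0.0032 dits

Conditional mutual information: I(X;Y|Z) = H(X|Z) + H(Y|Z) - H(X,Y|Z)

H(Z) = 0.2764
H(X,Z) = 0.5683 → H(X|Z) = 0.2919
H(Y,Z) = 0.5396 → H(Y|Z) = 0.2632
H(X,Y,Z) = 0.8283 → H(X,Y|Z) = 0.5519

I(X;Y|Z) = 0.2919 + 0.2632 - 0.5519 = 0.0032 dits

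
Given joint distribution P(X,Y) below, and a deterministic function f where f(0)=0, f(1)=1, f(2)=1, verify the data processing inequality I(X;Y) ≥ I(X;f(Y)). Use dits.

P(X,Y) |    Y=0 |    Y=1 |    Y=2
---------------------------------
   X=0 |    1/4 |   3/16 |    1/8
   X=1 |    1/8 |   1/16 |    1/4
I(X;Y) = 0.0292, I(X;f(Y)) = 0.0058, inequality holds: 0.0292 ≥ 0.0058

Data Processing Inequality: For any Markov chain X → Y → Z, we have I(X;Y) ≥ I(X;Z).

Here Z = f(Y) is a deterministic function of Y, forming X → Y → Z.

Original I(X;Y) = 0.0292 dits

After applying f:
P(X,Z) where Z=f(Y):
- P(X,Z=0) = P(X,Y=0)
- P(X,Z=1) = P(X,Y=1) + P(X,Y=2)

I(X;Z) = I(X;f(Y)) = 0.0058 dits

Verification: 0.0292 ≥ 0.0058 ✓

Information cannot be created by processing; the function f can only lose information about X.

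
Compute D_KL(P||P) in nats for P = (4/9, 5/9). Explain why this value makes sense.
0.0000 nats

KL divergence satisfies the Gibbs inequality: D_KL(P||Q) ≥ 0 for all distributions P, Q.

D_KL(P||Q) = Σ p(x) log(p(x)/q(x))
Each term is p(x) × log_e(p(x)/p(x)) = p(x) × log_e(1) = 0, so the sum is 0.
D_KL(P||Q) = 0.0000 nats

When P = Q, the KL divergence is exactly 0, as there is no 'divergence' between identical distributions.

This non-negativity is a fundamental property: relative entropy cannot be negative because it measures how different Q is from P.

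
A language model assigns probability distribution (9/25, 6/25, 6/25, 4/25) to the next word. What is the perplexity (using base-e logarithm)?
3.8421

Perplexity is e^H (or exp(H) for natural log).

First, H = -Σ p log p = 1.3460 nats
Perplexity = e^1.3460 = 3.8421

Interpretation: The model's uncertainty is equivalent to choosing uniformly among 3.8 options.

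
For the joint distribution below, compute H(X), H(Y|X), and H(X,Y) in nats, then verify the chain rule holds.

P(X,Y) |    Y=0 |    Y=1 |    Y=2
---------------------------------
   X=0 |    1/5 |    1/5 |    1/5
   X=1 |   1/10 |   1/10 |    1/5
H(X,Y) = 1.7481, H(X) = 0.6730, H(Y|X) = 1.0751 (all in nats)

Chain rule: H(X,Y) = H(X) + H(Y|X)

Left side — joint entropy directly:
H(X,Y) = -Σ p(x,y) log p(x,y) = 1.7481 nats

Right side — compute H(Y|X) from the conditional distributions:
P(X) = (3/5, 2/5), so H(X) = 0.6730 nats
H(Y|X) = Σ_x P(X=x) · H(Y|X=x):
  P(Y|X=0) = (1/3, 1/3, 1/3), H(Y|X=0) = 1.0986, weight P(X=0) = 3/5
  P(Y|X=1) = (1/4, 1/4, 1/2), H(Y|X=1) = 1.0397, weight P(X=1) = 2/5
H(Y|X) = 1.0751 nats

H(X) + H(Y|X) = 0.6730 + 1.0751 = 1.7481 nats

Both sides equal 1.7481 nats. ✓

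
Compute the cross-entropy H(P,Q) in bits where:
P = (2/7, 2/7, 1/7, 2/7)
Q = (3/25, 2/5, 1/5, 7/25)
2.1081 bits

Cross-entropy: H(P,Q) = -Σ p(x) log q(x)

Alternatively: H(P,Q) = H(P) + D_KL(P||Q)
H(P) = 1.9502 bits
D_KL(P||Q) = 0.1579 bits

H(P,Q) = 1.9502 + 0.1579 = 2.1081 bits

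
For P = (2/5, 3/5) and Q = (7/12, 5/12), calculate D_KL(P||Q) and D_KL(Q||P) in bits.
D_KL(P||Q) = 0.0979, D_KL(Q||P) = 0.0983

KL divergence is not symmetric: D_KL(P||Q) ≠ D_KL(Q||P) in general.

D_KL(P||Q) = 0.0979 bits
D_KL(Q||P) = 0.0983 bits

No, they are not equal!

This asymmetry is why KL divergence is not a true distance metric.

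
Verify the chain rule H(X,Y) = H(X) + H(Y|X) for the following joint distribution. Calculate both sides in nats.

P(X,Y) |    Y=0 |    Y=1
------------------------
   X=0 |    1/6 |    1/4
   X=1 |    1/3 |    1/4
H(X,Y) = 1.3580, H(X) = 0.6792, H(Y|X) = 0.6788 (all in nats)

Chain rule: H(X,Y) = H(X) + H(Y|X)

Left side — joint entropy directly:
H(X,Y) = -Σ p(x,y) log p(x,y) = 1.3580 nats

Right side — compute H(Y|X) from the conditional distributions:
P(X) = (5/12, 7/12), so H(X) = 0.6792 nats
H(Y|X) = Σ_x P(X=x) · H(Y|X=x):
  P(Y|X=0) = (2/5, 3/5), H(Y|X=0) = 0.6730, weight P(X=0) = 5/12
  P(Y|X=1) = (4/7, 3/7), H(Y|X=1) = 0.6829, weight P(X=1) = 7/12
H(Y|X) = 0.6788 nats

H(X) + H(Y|X) = 0.6792 + 0.6788 = 1.3580 nats

Both sides equal 1.3580 nats. ✓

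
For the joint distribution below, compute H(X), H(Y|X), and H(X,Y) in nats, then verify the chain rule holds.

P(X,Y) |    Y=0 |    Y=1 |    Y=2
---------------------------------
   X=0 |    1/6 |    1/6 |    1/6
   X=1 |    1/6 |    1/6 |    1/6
H(X,Y) = 1.7918, H(X) = 0.6931, H(Y|X) = 1.0986 (all in nats)

Chain rule: H(X,Y) = H(X) + H(Y|X)

Left side — joint entropy directly:
H(X,Y) = -Σ p(x,y) log p(x,y) = 1.7918 nats

Right side — compute H(Y|X) from the conditional distributions:
P(X) = (1/2, 1/2), so H(X) = 0.6931 nats
H(Y|X) = Σ_x P(X=x) · H(Y|X=x):
  P(Y|X=0) = (1/3, 1/3, 1/3), H(Y|X=0) = 1.0986, weight P(X=0) = 1/2
  P(Y|X=1) = (1/3, 1/3, 1/3), H(Y|X=1) = 1.0986, weight P(X=1) = 1/2
H(Y|X) = 1.0986 nats

H(X) + H(Y|X) = 0.6931 + 1.0986 = 1.7918 nats

Both sides equal 1.7918 nats. ✓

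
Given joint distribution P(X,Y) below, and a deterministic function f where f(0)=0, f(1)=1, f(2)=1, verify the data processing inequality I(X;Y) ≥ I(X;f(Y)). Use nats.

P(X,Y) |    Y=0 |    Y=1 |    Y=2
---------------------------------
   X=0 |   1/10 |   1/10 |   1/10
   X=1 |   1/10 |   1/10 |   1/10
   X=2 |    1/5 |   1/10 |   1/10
I(X;Y) = 0.0138, I(X;f(Y)) = 0.0138, inequality holds: 0.0138 ≥ 0.0138

Data Processing Inequality: For any Markov chain X → Y → Z, we have I(X;Y) ≥ I(X;Z).

Here Z = f(Y) is a deterministic function of Y, forming X → Y → Z.

Original I(X;Y) = 0.0138 nats

After applying f:
P(X,Z) where Z=f(Y):
- P(X,Z=0) = P(X,Y=0)
- P(X,Z=1) = P(X,Y=1) + P(X,Y=2)

I(X;Z) = I(X;f(Y)) = 0.0138 nats

Verification: 0.0138 ≥ 0.0138 ✓

Information cannot be created by processing; the function f can only lose information about X.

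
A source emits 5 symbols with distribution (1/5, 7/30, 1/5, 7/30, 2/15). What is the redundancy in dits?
0.0078 dits

Redundancy measures how far a source is from maximum entropy:
R = H_max - H(X)

Maximum entropy for 5 symbols: H_max = log_10(5) = 0.6990 dits
Actual entropy: H(X) = 0.6912 dits
Redundancy: R = 0.6990 - 0.6912 = 0.0078 dits

This redundancy represents potential for compression: the source could be compressed by 0.0078 dits per symbol.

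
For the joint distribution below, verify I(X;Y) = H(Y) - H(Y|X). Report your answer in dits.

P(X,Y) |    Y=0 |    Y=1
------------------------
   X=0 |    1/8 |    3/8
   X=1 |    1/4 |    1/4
I(X;Y) = 0.0147 dits

Mutual information has multiple equivalent forms:
- I(X;Y) = H(X) - H(X|Y)
- I(X;Y) = H(Y) - H(Y|X)
- I(X;Y) = H(X) + H(Y) - H(X,Y)

Computing all quantities:
H(X) = 0.3010, H(Y) = 0.2873, H(X,Y) = 0.5737
H(X|Y) = 0.2863, H(Y|X) = 0.2726

Verification:
H(X) - H(X|Y) = 0.3010 - 0.2863 = 0.0147
H(Y) - H(Y|X) = 0.2873 - 0.2726 = 0.0147
H(X) + H(Y) - H(X,Y) = 0.3010 + 0.2873 - 0.5737 = 0.0147

All forms give I(X;Y) = 0.0147 dits. ✓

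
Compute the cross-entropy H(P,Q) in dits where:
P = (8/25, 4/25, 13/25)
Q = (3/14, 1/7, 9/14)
0.4491 dits

Cross-entropy: H(P,Q) = -Σ p(x) log q(x)

Alternatively: H(P,Q) = H(P) + D_KL(P||Q)
H(P) = 0.4334 dits
D_KL(P||Q) = 0.0157 dits

H(P,Q) = 0.4334 + 0.0157 = 0.4491 dits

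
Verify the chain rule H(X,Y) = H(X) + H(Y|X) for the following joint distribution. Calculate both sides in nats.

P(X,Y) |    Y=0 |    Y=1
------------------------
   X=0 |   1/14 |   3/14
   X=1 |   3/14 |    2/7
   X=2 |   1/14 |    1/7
H(X,Y) = 1.6731, H(X) = 1.0346, H(Y|X) = 0.6385 (all in nats)

Chain rule: H(X,Y) = H(X) + H(Y|X)

Left side — joint entropy directly:
H(X,Y) = -Σ p(x,y) log p(x,y) = 1.6731 nats

Right side — compute H(Y|X) from the conditional distributions:
P(X) = (2/7, 1/2, 3/14), so H(X) = 1.0346 nats
H(Y|X) = Σ_x P(X=x) · H(Y|X=x):
  P(Y|X=0) = (1/4, 3/4), H(Y|X=0) = 0.5623, weight P(X=0) = 2/7
  P(Y|X=1) = (3/7, 4/7), H(Y|X=1) = 0.6829, weight P(X=1) = 1/2
  P(Y|X=2) = (1/3, 2/3), H(Y|X=2) = 0.6365, weight P(X=2) = 3/14
H(Y|X) = 0.6385 nats

H(X) + H(Y|X) = 1.0346 + 0.6385 = 1.6731 nats

Both sides equal 1.6731 nats. ✓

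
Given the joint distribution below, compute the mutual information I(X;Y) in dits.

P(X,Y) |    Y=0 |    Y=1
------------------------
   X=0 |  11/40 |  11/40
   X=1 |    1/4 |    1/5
0.0007 dits

Mutual information: I(X;Y) = H(X) + H(Y) - H(X,Y)

Marginals:
P(X) = (11/20, 9/20), H(X) = 0.2989 dits
P(Y) = (21/40, 19/40), H(Y) = 0.3005 dits

Joint entropy: H(X,Y) = 0.5987 dits

I(X;Y) = 0.2989 + 0.3005 - 0.5987 = 0.0007 dits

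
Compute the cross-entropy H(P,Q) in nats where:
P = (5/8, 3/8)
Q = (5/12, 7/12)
0.7493 nats

Cross-entropy: H(P,Q) = -Σ p(x) log q(x)

Alternatively: H(P,Q) = H(P) + D_KL(P||Q)
H(P) = 0.6616 nats
D_KL(P||Q) = 0.0877 nats

H(P,Q) = 0.6616 + 0.0877 = 0.7493 nats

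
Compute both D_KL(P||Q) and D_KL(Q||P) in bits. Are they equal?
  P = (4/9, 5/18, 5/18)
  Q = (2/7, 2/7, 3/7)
D_KL(P||Q) = 0.0982, D_KL(Q||P) = 0.0976

KL divergence is not symmetric: D_KL(P||Q) ≠ D_KL(Q||P) in general.

D_KL(P||Q) = 0.0982 bits
D_KL(Q||P) = 0.0976 bits

No, they are not equal!

This asymmetry is why KL divergence is not a true distance metric.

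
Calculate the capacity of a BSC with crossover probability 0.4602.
0.0046 bits

For a binary symmetric channel (BSC) with error probability p:
Capacity C = 1 - H(p) bits per symbol

where H(p) = -p log₂(p) - (1-p) log₂(1-p) is the binary entropy function.

H(0.4602) = 0.9954 bits
C = 1 - 0.9954 = 0.0046 bits per symbol

This means we can reliably transmit up to 0.0046 bits of information per channel use.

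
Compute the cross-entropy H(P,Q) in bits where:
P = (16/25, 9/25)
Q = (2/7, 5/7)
1.3315 bits

Cross-entropy: H(P,Q) = -Σ p(x) log q(x)

Alternatively: H(P,Q) = H(P) + D_KL(P||Q)
H(P) = 0.9427 bits
D_KL(P||Q) = 0.3888 bits

H(P,Q) = 0.9427 + 0.3888 = 1.3315 bits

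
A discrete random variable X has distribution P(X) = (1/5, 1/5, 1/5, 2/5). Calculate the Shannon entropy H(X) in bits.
1.9219 bits

Shannon entropy is H(X) = -Σ p(x) log p(x).

For P = (1/5, 1/5, 1/5, 2/5):
H = -1/5 × log_2(1/5) -1/5 × log_2(1/5) -1/5 × log_2(1/5) -2/5 × log_2(2/5)
H = 1.9219 bits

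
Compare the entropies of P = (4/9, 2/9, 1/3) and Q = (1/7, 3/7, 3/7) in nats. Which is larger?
P

Computing entropies in nats:
H(P) = 1.0609
H(Q) = 1.0042

Distribution P has higher entropy.

Intuition: The distribution closer to uniform (more spread out) has higher entropy.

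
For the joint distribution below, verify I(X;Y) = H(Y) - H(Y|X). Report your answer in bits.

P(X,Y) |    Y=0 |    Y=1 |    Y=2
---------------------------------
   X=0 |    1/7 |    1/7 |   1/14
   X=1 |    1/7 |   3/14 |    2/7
I(X;Y) = 0.0500 bits

Mutual information has multiple equivalent forms:
- I(X;Y) = H(X) - H(X|Y)
- I(X;Y) = H(Y) - H(Y|X)
- I(X;Y) = H(X) + H(Y) - H(X,Y)

Computing all quantities:
H(X) = 0.9403, H(Y) = 1.5774, H(X,Y) = 2.4677
H(X|Y) = 0.8903, H(Y|X) = 1.5274

Verification:
H(X) - H(X|Y) = 0.9403 - 0.8903 = 0.0500
H(Y) - H(Y|X) = 1.5774 - 1.5274 = 0.0500
H(X) + H(Y) - H(X,Y) = 0.9403 + 1.5774 - 2.4677 = 0.0500

All forms give I(X;Y) = 0.0500 bits. ✓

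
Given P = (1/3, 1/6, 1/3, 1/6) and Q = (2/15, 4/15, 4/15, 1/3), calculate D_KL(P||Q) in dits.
0.0808 dits

KL divergence: D_KL(P||Q) = Σ p(x) log(p(x)/q(x))

Computing term by term:
  x=0: 1/3 × log_10[(1/3)/(2/15)] = 1/3 × 0.3979 = 0.1326
  x=1: 1/6 × log_10[(1/6)/(4/15)] = 1/6 × -0.2041 = -0.0340
  x=2: 1/3 × log_10[(1/3)/(4/15)] = 1/3 × 0.0969 = 0.0323
  x=3: 1/6 × log_10[(1/6)/(1/3)] = 1/6 × -0.3010 = -0.0502

D_KL(P||Q) = 0.0808 dits

Note: KL divergence is always non-negative and equals 0 iff P = Q.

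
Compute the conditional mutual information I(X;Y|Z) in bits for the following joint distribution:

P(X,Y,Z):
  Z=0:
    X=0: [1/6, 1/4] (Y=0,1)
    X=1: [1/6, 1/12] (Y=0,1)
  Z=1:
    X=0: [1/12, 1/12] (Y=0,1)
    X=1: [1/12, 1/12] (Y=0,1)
0.0325 bits

Conditional mutual information: I(X;Y|Z) = H(X|Z) + H(Y|Z) - H(X,Y|Z)

H(Z) = 0.9183
H(X,Z) = 1.8879 → H(X|Z) = 0.9696
H(Y,Z) = 1.9183 → H(Y|Z) = 1.0000
H(X,Y,Z) = 2.8554 → H(X,Y|Z) = 1.9371

I(X;Y|Z) = 0.9696 + 1.0000 - 1.9371 = 0.0325 bits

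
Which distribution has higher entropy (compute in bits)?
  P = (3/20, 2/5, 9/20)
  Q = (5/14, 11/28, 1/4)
Q

Computing entropies in bits:
H(P) = 1.4577
H(Q) = 1.5601

Distribution Q has higher entropy.

Intuition: The distribution closer to uniform (more spread out) has higher entropy.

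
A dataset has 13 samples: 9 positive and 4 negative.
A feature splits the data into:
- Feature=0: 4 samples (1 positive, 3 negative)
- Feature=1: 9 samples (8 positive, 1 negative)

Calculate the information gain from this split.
0.2925 bits

Information Gain = H(Y) - H(Y|Feature)

Before split:
P(positive) = 9/13 = 0.6923
H(Y) = 0.8905 bits

After split:
Feature=0: H = 0.8113 bits (weight = 4/13)
Feature=1: H = 0.5033 bits (weight = 9/13)
H(Y|Feature) = (4/13)×0.8113 + (9/13)×0.5033 = 0.5980 bits

Information Gain = 0.8905 - 0.5980 = 0.2925 bits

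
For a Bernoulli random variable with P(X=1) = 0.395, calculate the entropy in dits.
0.2914 dits

The binary entropy function is:
H(p) = -p log(p) - (1-p) log(1-p)

H(0.395) = -0.395 × log_10(0.395) - 0.605 × log_10(0.605)
H(0.395) = 0.2914 dits

Note: Binary entropy is maximized at p=0.5 (H=1 bit) and minimized at p=0 or p=1 (H=0).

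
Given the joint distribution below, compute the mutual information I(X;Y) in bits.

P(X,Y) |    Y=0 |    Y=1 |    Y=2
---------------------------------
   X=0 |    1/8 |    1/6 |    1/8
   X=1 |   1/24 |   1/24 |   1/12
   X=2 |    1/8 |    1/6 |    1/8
0.0183 bits

Mutual information: I(X;Y) = H(X) + H(Y) - H(X,Y)

Marginals:
P(X) = (5/12, 1/6, 5/12), H(X) = 1.4834 bits
P(Y) = (7/24, 3/8, 1/3), H(Y) = 1.5774 bits

Joint entropy: H(X,Y) = 3.0425 bits

I(X;Y) = 1.4834 + 1.5774 - 3.0425 = 0.0183 bits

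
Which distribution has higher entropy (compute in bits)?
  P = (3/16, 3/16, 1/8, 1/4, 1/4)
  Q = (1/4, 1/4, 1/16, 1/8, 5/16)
P

Computing entropies in bits:
H(P) = 2.2806
H(Q) = 2.1494

Distribution P has higher entropy.

Intuition: The distribution closer to uniform (more spread out) has higher entropy.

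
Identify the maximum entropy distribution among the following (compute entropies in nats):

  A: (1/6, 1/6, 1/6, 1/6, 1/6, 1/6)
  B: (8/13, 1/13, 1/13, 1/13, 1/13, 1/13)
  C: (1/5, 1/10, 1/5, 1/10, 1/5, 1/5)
A

For a discrete distribution over n outcomes, entropy is maximized by the uniform distribution.

Computing entropies:
H(A) = 1.7918 nats
H(B) = 1.2853 nats
H(C) = 1.7481 nats

The uniform distribution (where all probabilities equal 1/6) achieves the maximum entropy of log_e(6) = 1.7918 nats.

Distribution A has the highest entropy.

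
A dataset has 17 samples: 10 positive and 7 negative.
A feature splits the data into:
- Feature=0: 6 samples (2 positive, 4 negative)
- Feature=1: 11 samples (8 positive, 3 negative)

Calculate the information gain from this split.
0.1063 bits

Information Gain = H(Y) - H(Y|Feature)

Before split:
P(positive) = 10/17 = 0.5882
H(Y) = 0.9774 bits

After split:
Feature=0: H = 0.9183 bits (weight = 6/17)
Feature=1: H = 0.8454 bits (weight = 11/17)
H(Y|Feature) = (6/17)×0.9183 + (11/17)×0.8454 = 0.8711 bits

Information Gain = 0.9774 - 0.8711 = 0.1063 bits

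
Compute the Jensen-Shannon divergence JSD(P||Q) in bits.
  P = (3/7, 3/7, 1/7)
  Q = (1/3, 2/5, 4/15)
0.0184 bits

Jensen-Shannon divergence is:
JSD(P||Q) = 0.5 × D_KL(P||M) + 0.5 × D_KL(Q||M)
where M = 0.5 × (P + Q) is the mixture distribution.

M = 0.5 × (3/7, 3/7, 1/7) + 0.5 × (1/3, 2/5, 4/15) = (8/21, 0.414286, 0.204762)

D_KL(P||M) = 0.0196 bits
D_KL(Q||M) = 0.0172 bits

JSD(P||Q) = 0.5 × 0.0196 + 0.5 × 0.0172 = 0.0184 bits

Unlike KL divergence, JSD is symmetric and bounded: 0 ≤ JSD ≤ log(2).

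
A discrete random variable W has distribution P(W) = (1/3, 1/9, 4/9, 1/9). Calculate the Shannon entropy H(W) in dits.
0.5276 dits

Shannon entropy is H(X) = -Σ p(x) log p(x).

For P = (1/3, 1/9, 4/9, 1/9):
H = -1/3 × log_10(1/3) -1/9 × log_10(1/9) -4/9 × log_10(4/9) -1/9 × log_10(1/9)
H = 0.5276 dits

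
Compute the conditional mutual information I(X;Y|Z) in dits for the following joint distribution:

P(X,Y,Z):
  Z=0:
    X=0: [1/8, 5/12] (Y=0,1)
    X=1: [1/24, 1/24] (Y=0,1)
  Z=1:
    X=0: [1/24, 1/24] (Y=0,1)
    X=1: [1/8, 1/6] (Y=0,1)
0.0055 dits

Conditional mutual information: I(X;Y|Z) = H(X|Z) + H(Y|Z) - H(X,Y|Z)

H(Z) = 0.2873
H(X,Z) = 0.4802 → H(X|Z) = 0.1929
H(Y,Z) = 0.5566 → H(Y|Z) = 0.2693
H(X,Y,Z) = 0.7439 → H(X,Y|Z) = 0.4566

I(X;Y|Z) = 0.1929 + 0.2693 - 0.4566 = 0.0055 dits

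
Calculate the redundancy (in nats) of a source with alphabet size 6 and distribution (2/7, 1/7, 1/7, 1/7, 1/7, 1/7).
0.0439 nats

Redundancy measures how far a source is from maximum entropy:
R = H_max - H(X)

Maximum entropy for 6 symbols: H_max = log_e(6) = 1.7918 nats
Actual entropy: H(X) = 1.7479 nats
Redundancy: R = 1.7918 - 1.7479 = 0.0439 nats

This redundancy represents potential for compression: the source could be compressed by 0.0439 nats per symbol.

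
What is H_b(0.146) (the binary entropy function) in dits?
0.1805 dits

The binary entropy function is:
H(p) = -p log(p) - (1-p) log(1-p)

H(0.146) = -0.146 × log_10(0.146) - 0.854 × log_10(0.854)
H(0.146) = 0.1805 dits

Note: Binary entropy is maximized at p=0.5 (H=1 bit) and minimized at p=0 or p=1 (H=0).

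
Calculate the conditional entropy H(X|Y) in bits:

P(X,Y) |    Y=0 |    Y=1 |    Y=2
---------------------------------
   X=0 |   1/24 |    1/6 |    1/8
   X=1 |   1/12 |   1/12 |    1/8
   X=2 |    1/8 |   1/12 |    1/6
1.5193 bits

Using the chain rule: H(X|Y) = H(X,Y) - H(Y)

First, compute H(X,Y) = 3.0739 bits

Marginal P(Y) = (1/4, 1/3, 5/12)
H(Y) = 1.5546 bits

H(X|Y) = H(X,Y) - H(Y) = 3.0739 - 1.5546 = 1.5193 bits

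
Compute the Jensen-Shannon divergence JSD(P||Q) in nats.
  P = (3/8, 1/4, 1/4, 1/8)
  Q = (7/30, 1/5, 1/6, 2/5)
0.0518 nats

Jensen-Shannon divergence is:
JSD(P||Q) = 0.5 × D_KL(P||M) + 0.5 × D_KL(Q||M)
where M = 0.5 × (P + Q) is the mixture distribution.

M = 0.5 × (3/8, 1/4, 1/4, 1/8) + 0.5 × (7/30, 1/5, 1/6, 2/5) = (0.304167, 9/40, 5/24, 0.2625)

D_KL(P||M) = 0.0577 nats
D_KL(Q||M) = 0.0459 nats

JSD(P||Q) = 0.5 × 0.0577 + 0.5 × 0.0459 = 0.0518 nats

Unlike KL divergence, JSD is symmetric and bounded: 0 ≤ JSD ≤ log(2).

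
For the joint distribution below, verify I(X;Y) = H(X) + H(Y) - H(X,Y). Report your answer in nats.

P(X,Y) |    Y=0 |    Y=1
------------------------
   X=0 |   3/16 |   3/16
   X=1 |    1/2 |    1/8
I(X;Y) = 0.0484 nats

Mutual information has multiple equivalent forms:
- I(X;Y) = H(X) - H(X|Y)
- I(X;Y) = H(Y) - H(Y|X)
- I(X;Y) = H(X) + H(Y) - H(X,Y)

Computing all quantities:
H(X) = 0.6616, H(Y) = 0.6211, H(X,Y) = 1.2342
H(X|Y) = 0.6132, H(Y|X) = 0.5727

Verification:
H(X) - H(X|Y) = 0.6616 - 0.6132 = 0.0484
H(Y) - H(Y|X) = 0.6211 - 0.5727 = 0.0484
H(X) + H(Y) - H(X,Y) = 0.6616 + 0.6211 - 1.2342 = 0.0484

All forms give I(X;Y) = 0.0484 nats. ✓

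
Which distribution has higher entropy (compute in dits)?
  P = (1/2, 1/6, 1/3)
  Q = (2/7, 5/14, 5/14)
Q

Computing entropies in dits:
H(P) = 0.4392
H(Q) = 0.4748

Distribution Q has higher entropy.

Intuition: The distribution closer to uniform (more spread out) has higher entropy.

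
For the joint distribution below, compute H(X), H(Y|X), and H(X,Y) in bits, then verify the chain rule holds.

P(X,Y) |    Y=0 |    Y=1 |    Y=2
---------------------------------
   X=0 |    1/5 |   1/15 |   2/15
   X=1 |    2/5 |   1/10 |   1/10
H(X,Y) = 2.3056, H(X) = 0.9710, H(Y|X) = 1.3346 (all in bits)

Chain rule: H(X,Y) = H(X) + H(Y|X)

Left side — joint entropy directly:
H(X,Y) = -Σ p(x,y) log p(x,y) = 2.3056 bits

Right side — compute H(Y|X) from the conditional distributions:
P(X) = (2/5, 3/5), so H(X) = 0.9710 bits
H(Y|X) = Σ_x P(X=x) · H(Y|X=x):
  P(Y|X=0) = (1/2, 1/6, 1/3), H(Y|X=0) = 1.4591, weight P(X=0) = 2/5
  P(Y|X=1) = (2/3, 1/6, 1/6), H(Y|X=1) = 1.2516, weight P(X=1) = 3/5
H(Y|X) = 1.3346 bits

H(X) + H(Y|X) = 0.9710 + 1.3346 = 2.3056 bits

Both sides equal 2.3056 bits. ✓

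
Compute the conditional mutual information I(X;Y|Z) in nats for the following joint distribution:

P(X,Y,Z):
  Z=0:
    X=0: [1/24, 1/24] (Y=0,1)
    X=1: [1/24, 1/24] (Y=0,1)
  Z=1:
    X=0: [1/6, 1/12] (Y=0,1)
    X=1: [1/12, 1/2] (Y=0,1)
0.1107 nats

Conditional mutual information: I(X;Y|Z) = H(X|Z) + H(Y|Z) - H(X,Y|Z)

H(Z) = 0.4506
H(X,Z) = 1.0751 → H(X|Z) = 0.6246
H(Y,Z) = 1.0751 → H(Y|Z) = 0.6246
H(X,Y,Z) = 1.5890 → H(X,Y|Z) = 1.1385

I(X;Y|Z) = 0.6246 + 0.6246 - 1.1385 = 0.1107 nats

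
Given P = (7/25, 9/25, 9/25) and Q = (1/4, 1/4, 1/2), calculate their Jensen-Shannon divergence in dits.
0.0048 dits

Jensen-Shannon divergence is:
JSD(P||Q) = 0.5 × D_KL(P||M) + 0.5 × D_KL(Q||M)
where M = 0.5 × (P + Q) is the mixture distribution.

M = 0.5 × (7/25, 9/25, 9/25) + 0.5 × (1/4, 1/4, 1/2) = (0.265, 0.305, 0.43)

D_KL(P||M) = 0.0048 dits
D_KL(Q||M) = 0.0048 dits

JSD(P||Q) = 0.5 × 0.0048 + 0.5 × 0.0048 = 0.0048 dits

Unlike KL divergence, JSD is symmetric and bounded: 0 ≤ JSD ≤ log(2).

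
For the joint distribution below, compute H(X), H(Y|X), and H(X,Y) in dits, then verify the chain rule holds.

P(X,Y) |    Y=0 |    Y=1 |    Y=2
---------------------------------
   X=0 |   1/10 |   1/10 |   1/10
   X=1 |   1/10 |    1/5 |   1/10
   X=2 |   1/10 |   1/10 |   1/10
H(X,Y) = 0.9398, H(X) = 0.4729, H(Y|X) = 0.4669 (all in dits)

Chain rule: H(X,Y) = H(X) + H(Y|X)

Left side — joint entropy directly:
H(X,Y) = -Σ p(x,y) log p(x,y) = 0.9398 dits

Right side — compute H(Y|X) from the conditional distributions:
P(X) = (3/10, 2/5, 3/10), so H(X) = 0.4729 dits
H(Y|X) = Σ_x P(X=x) · H(Y|X=x):
  P(Y|X=0) = (1/3, 1/3, 1/3), H(Y|X=0) = 0.4771, weight P(X=0) = 3/10
  P(Y|X=1) = (1/4, 1/2, 1/4), H(Y|X=1) = 0.4515, weight P(X=1) = 2/5
  P(Y|X=2) = (1/3, 1/3, 1/3), H(Y|X=2) = 0.4771, weight P(X=2) = 3/10
H(Y|X) = 0.4669 dits

H(X) + H(Y|X) = 0.4729 + 0.4669 = 0.9398 dits

Both sides equal 0.9398 dits. ✓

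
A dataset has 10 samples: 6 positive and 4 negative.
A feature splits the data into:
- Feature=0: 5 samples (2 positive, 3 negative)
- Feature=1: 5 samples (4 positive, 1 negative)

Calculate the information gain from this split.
0.1245 bits

Information Gain = H(Y) - H(Y|Feature)

Before split:
P(positive) = 6/10 = 0.6000
H(Y) = 0.9710 bits

After split:
Feature=0: H = 0.9710 bits (weight = 5/10)
Feature=1: H = 0.7219 bits (weight = 5/10)
H(Y|Feature) = (5/10)×0.9710 + (5/10)×0.7219 = 0.8464 bits

Information Gain = 0.9710 - 0.8464 = 0.1245 bits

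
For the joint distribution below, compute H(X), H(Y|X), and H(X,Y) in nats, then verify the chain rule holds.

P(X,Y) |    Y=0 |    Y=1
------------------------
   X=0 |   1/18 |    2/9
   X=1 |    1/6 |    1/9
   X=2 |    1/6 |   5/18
H(X,Y) = 1.6920, H(X) = 1.0720, H(Y|X) = 0.6200 (all in nats)

Chain rule: H(X,Y) = H(X) + H(Y|X)

Left side — joint entropy directly:
H(X,Y) = -Σ p(x,y) log p(x,y) = 1.6920 nats

Right side — compute H(Y|X) from the conditional distributions:
P(X) = (5/18, 5/18, 4/9), so H(X) = 1.0720 nats
H(Y|X) = Σ_x P(X=x) · H(Y|X=x):
  P(Y|X=0) = (1/5, 4/5), H(Y|X=0) = 0.5004, weight P(X=0) = 5/18
  P(Y|X=1) = (3/5, 2/5), H(Y|X=1) = 0.6730, weight P(X=1) = 5/18
  P(Y|X=2) = (3/8, 5/8), H(Y|X=2) = 0.6616, weight P(X=2) = 4/9
H(Y|X) = 0.6200 nats

H(X) + H(Y|X) = 1.0720 + 0.6200 = 1.6920 nats

Both sides equal 1.6920 nats. ✓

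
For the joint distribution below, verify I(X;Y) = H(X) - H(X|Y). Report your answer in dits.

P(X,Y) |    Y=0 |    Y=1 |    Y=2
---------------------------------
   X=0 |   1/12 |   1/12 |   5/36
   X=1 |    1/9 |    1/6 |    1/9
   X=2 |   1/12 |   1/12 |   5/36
I(X;Y) = 0.0076 dits

Mutual information has multiple equivalent forms:
- I(X;Y) = H(X) - H(X|Y)
- I(X;Y) = H(Y) - H(Y|X)
- I(X;Y) = H(X) + H(Y) - H(X,Y)

Computing all quantities:
H(X) = 0.4742, H(Y) = 0.4731, H(X,Y) = 0.9396
H(X|Y) = 0.4665, H(Y|X) = 0.4654

Verification:
H(X) - H(X|Y) = 0.4742 - 0.4665 = 0.0076
H(Y) - H(Y|X) = 0.4731 - 0.4654 = 0.0076
H(X) + H(Y) - H(X,Y) = 0.4742 + 0.4731 - 0.9396 = 0.0076

All forms give I(X;Y) = 0.0076 dits. ✓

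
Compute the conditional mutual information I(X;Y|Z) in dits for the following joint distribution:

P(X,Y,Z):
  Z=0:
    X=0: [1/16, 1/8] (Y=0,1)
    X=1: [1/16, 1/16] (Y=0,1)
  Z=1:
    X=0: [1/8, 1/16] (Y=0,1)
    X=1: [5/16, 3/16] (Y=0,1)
0.0021 dits

Conditional mutual information: I(X;Y|Z) = H(X|Z) + H(Y|Z) - H(X,Y|Z)

H(Z) = 0.2697
H(X,Z) = 0.5360 → H(X|Z) = 0.2663
H(Y,Z) = 0.5568 → H(Y|Z) = 0.2871
H(X,Y,Z) = 0.8210 → H(X,Y|Z) = 0.5512

I(X;Y|Z) = 0.2663 + 0.2871 - 0.5512 = 0.0021 dits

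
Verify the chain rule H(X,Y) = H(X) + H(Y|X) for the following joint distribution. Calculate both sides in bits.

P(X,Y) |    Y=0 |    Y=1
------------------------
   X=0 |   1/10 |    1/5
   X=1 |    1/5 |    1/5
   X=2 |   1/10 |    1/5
H(X,Y) = 2.5219, H(X) = 1.5710, H(Y|X) = 0.9510 (all in bits)

Chain rule: H(X,Y) = H(X) + H(Y|X)

Left side — joint entropy directly:
H(X,Y) = -Σ p(x,y) log p(x,y) = 2.5219 bits

Right side — compute H(Y|X) from the conditional distributions:
P(X) = (3/10, 2/5, 3/10), so H(X) = 1.5710 bits
H(Y|X) = Σ_x P(X=x) · H(Y|X=x):
  P(Y|X=0) = (1/3, 2/3), H(Y|X=0) = 0.9183, weight P(X=0) = 3/10
  P(Y|X=1) = (1/2, 1/2), H(Y|X=1) = 1.0000, weight P(X=1) = 2/5
  P(Y|X=2) = (1/3, 2/3), H(Y|X=2) = 0.9183, weight P(X=2) = 3/10
H(Y|X) = 0.9510 bits

H(X) + H(Y|X) = 1.5710 + 0.9510 = 2.5219 bits

Both sides equal 2.5219 bits. ✓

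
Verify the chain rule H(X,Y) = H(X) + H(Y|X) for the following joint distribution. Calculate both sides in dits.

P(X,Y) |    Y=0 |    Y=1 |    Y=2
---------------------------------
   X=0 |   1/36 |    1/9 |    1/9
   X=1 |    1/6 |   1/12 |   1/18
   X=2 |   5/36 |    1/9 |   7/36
H(X,Y) = 0.9080, H(X) = 0.4644, H(Y|X) = 0.4437 (all in dits)

Chain rule: H(X,Y) = H(X) + H(Y|X)

Left side — joint entropy directly:
H(X,Y) = -Σ p(x,y) log p(x,y) = 0.9080 dits

Right side — compute H(Y|X) from the conditional distributions:
P(X) = (1/4, 11/36, 4/9), so H(X) = 0.4644 dits
H(Y|X) = Σ_x P(X=x) · H(Y|X=x):
  P(Y|X=0) = (1/9, 4/9, 4/9), H(Y|X=0) = 0.4191, weight P(X=0) = 1/4
  P(Y|X=1) = (6/11, 3/11, 2/11), H(Y|X=1) = 0.4321, weight P(X=1) = 11/36
  P(Y|X=2) = (5/16, 1/4, 7/16), H(Y|X=2) = 0.4654, weight P(X=2) = 4/9
H(Y|X) = 0.4437 dits

H(X) + H(Y|X) = 0.4644 + 0.4437 = 0.9080 dits

Both sides equal 0.9080 dits. ✓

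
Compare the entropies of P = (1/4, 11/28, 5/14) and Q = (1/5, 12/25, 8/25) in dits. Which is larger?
P

Computing entropies in dits:
H(P) = 0.4696
H(Q) = 0.4512

Distribution P has higher entropy.

Intuition: The distribution closer to uniform (more spread out) has higher entropy.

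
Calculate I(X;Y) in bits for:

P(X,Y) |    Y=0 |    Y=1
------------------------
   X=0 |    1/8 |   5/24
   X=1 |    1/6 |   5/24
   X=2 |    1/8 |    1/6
0.0027 bits

Mutual information: I(X;Y) = H(X) + H(Y) - H(X,Y)

Marginals:
P(X) = (1/3, 3/8, 7/24), H(X) = 1.5774 bits
P(Y) = (5/12, 7/12), H(Y) = 0.9799 bits

Joint entropy: H(X,Y) = 2.5546 bits

I(X;Y) = 1.5774 + 0.9799 - 2.5546 = 0.0027 bits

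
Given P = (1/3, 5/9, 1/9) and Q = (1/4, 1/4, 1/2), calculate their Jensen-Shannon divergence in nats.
0.0996 nats

Jensen-Shannon divergence is:
JSD(P||Q) = 0.5 × D_KL(P||M) + 0.5 × D_KL(Q||M)
where M = 0.5 × (P + Q) is the mixture distribution.

M = 0.5 × (1/3, 5/9, 1/9) + 0.5 × (1/4, 1/4, 1/2) = (7/24, 0.402778, 11/36)

D_KL(P||M) = 0.1108 nats
D_KL(Q||M) = 0.0885 nats

JSD(P||Q) = 0.5 × 0.1108 + 0.5 × 0.0885 = 0.0996 nats

Unlike KL divergence, JSD is symmetric and bounded: 0 ≤ JSD ≤ log(2).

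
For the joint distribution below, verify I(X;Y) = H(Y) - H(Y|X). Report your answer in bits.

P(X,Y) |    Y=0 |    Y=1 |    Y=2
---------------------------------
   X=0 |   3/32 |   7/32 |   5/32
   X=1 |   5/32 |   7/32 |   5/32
I(X;Y) = 0.0086 bits

Mutual information has multiple equivalent forms:
- I(X;Y) = H(X) - H(X|Y)
- I(X;Y) = H(Y) - H(Y|X)
- I(X;Y) = H(X) + H(Y) - H(X,Y)

Computing all quantities:
H(X) = 0.9972, H(Y) = 1.5462, H(X,Y) = 2.5348
H(X|Y) = 0.9886, H(Y|X) = 1.5376

Verification:
H(X) - H(X|Y) = 0.9972 - 0.9886 = 0.0086
H(Y) - H(Y|X) = 1.5462 - 1.5376 = 0.0086
H(X) + H(Y) - H(X,Y) = 0.9972 + 1.5462 - 2.5348 = 0.0086

All forms give I(X;Y) = 0.0086 bits. ✓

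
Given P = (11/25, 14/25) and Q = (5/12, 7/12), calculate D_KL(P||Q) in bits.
0.0016 bits

KL divergence: D_KL(P||Q) = Σ p(x) log(p(x)/q(x))

Computing term by term:
  x=0: 11/25 × log_2[(11/25)/(5/12)] = 11/25 × 0.0786 = 0.0346
  x=1: 14/25 × log_2[(14/25)/(7/12)] = 14/25 × -0.0589 = -0.0330

D_KL(P||Q) = 0.0016 bits

Note: KL divergence is always non-negative and equals 0 iff P = Q.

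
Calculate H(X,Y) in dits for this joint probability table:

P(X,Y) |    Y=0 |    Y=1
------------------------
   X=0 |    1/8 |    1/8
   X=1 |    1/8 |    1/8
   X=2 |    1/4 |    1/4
0.7526 dits

Joint entropy is H(X,Y) = -Σ_{x,y} p(x,y) log p(x,y).

Summing over all non-zero entries:
H(X,Y) = -[1/8·log_10(1/8) + 1/8·log_10(1/8) + 1/8·log_10(1/8) + 1/8·log_10(1/8) + 1/4·log_10(1/4) + 1/4·log_10(1/4)]
H(X,Y) = 0.7526 dits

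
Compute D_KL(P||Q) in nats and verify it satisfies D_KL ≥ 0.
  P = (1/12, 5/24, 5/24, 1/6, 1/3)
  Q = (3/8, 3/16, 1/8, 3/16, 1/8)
0.3103 nats

KL divergence satisfies the Gibbs inequality: D_KL(P||Q) ≥ 0 for all distributions P, Q.

D_KL(P||Q) = Σ p(x) log(p(x)/q(x))
Term by term:
  x=0: 1/12 × log_e[(1/12)/(3/8)] = -0.1253
  x=1: 5/24 × log_e[(5/24)/(3/16)] = 0.0220
  x=2: 5/24 × log_e[(5/24)/(1/8)] = 0.1064
  x=3: 1/6 × log_e[(1/6)/(3/16)] = -0.0196
  x=4: 1/3 × log_e[(1/3)/(1/8)] = 0.3269
D_KL(P||Q) = 0.3103 nats

D_KL(P||Q) = 0.3103 ≥ 0 ✓

This non-negativity is a fundamental property: relative entropy cannot be negative because it measures how different Q is from P.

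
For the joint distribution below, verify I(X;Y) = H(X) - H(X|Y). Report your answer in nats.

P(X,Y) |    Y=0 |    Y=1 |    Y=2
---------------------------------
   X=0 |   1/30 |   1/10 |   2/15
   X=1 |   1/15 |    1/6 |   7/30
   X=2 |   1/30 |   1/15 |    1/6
I(X;Y) = 0.0072 nats

Mutual information has multiple equivalent forms:
- I(X;Y) = H(X) - H(X|Y)
- I(X;Y) = H(Y) - H(Y|X)
- I(X;Y) = H(X) + H(Y) - H(X,Y)

Computing all quantities:
H(X) = 1.0606, H(Y) = 0.9701, H(X,Y) = 2.0236
H(X|Y) = 1.0534, H(Y|X) = 0.9630

Verification:
H(X) - H(X|Y) = 1.0606 - 1.0534 = 0.0072
H(Y) - H(Y|X) = 0.9701 - 0.9630 = 0.0072
H(X) + H(Y) - H(X,Y) = 1.0606 + 0.9701 - 2.0236 = 0.0072

All forms give I(X;Y) = 0.0072 nats. ✓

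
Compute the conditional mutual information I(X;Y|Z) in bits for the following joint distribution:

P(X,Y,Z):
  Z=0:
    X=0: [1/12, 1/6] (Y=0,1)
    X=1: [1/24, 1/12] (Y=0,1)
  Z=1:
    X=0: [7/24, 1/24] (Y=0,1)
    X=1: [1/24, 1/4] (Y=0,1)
0.2692 bits

Conditional mutual information: I(X;Y|Z) = H(X|Z) + H(Y|Z) - H(X,Y|Z)

H(Z) = 0.9544
H(X,Z) = 1.9218 → H(X|Z) = 0.9674
H(Y,Z) = 1.9218 → H(Y|Z) = 0.9674
H(X,Y,Z) = 2.6199 → H(X,Y|Z) = 1.6655

I(X;Y|Z) = 0.9674 + 0.9674 - 1.6655 = 0.2692 bits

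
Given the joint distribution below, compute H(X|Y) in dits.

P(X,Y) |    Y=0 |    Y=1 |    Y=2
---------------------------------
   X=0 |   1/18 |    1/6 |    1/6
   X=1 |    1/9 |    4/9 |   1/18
0.2559 dits

Using the chain rule: H(X|Y) = H(X,Y) - H(Y)

First, compute H(X,Y) = 0.6614 dits

Marginal P(Y) = (1/6, 11/18, 2/9)
H(Y) = 0.4056 dits

H(X|Y) = H(X,Y) - H(Y) = 0.6614 - 0.4056 = 0.2559 dits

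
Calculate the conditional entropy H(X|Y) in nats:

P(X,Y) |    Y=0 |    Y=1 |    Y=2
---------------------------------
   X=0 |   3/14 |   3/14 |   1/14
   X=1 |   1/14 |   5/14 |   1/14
0.6377 nats

Using the chain rule: H(X|Y) = H(X,Y) - H(Y)

First, compute H(X,Y) = 1.5934 nats

Marginal P(Y) = (2/7, 4/7, 1/7)
H(Y) = 0.9557 nats

H(X|Y) = H(X,Y) - H(Y) = 1.5934 - 0.9557 = 0.6377 nats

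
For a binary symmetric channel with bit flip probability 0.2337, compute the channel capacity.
0.2156 bits

For a binary symmetric channel (BSC) with error probability p:
Capacity C = 1 - H(p) bits per symbol

where H(p) = -p log₂(p) - (1-p) log₂(1-p) is the binary entropy function.

H(0.2337) = 0.7844 bits
C = 1 - 0.7844 = 0.2156 bits per symbol

This means we can reliably transmit up to 0.2156 bits of information per channel use.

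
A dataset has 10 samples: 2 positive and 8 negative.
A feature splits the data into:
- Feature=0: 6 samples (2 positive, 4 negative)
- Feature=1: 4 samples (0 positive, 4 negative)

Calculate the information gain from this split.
0.1710 bits

Information Gain = H(Y) - H(Y|Feature)

Before split:
P(positive) = 2/10 = 0.2000
H(Y) = 0.7219 bits

After split:
Feature=0: H = 0.9183 bits (weight = 6/10)
Feature=1: H = 0.0000 bits (weight = 4/10)
H(Y|Feature) = (6/10)×0.9183 + (4/10)×0.0000 = 0.5510 bits

Information Gain = 0.7219 - 0.5510 = 0.1710 bits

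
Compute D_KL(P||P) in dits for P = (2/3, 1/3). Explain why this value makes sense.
0.0000 dits

KL divergence satisfies the Gibbs inequality: D_KL(P||Q) ≥ 0 for all distributions P, Q.

D_KL(P||Q) = Σ p(x) log(p(x)/q(x))
Each term is p(x) × log_10(p(x)/p(x)) = p(x) × log_10(1) = 0, so the sum is 0.
D_KL(P||Q) = 0.0000 dits

When P = Q, the KL divergence is exactly 0, as there is no 'divergence' between identical distributions.

This non-negativity is a fundamental property: relative entropy cannot be negative because it measures how different Q is from P.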